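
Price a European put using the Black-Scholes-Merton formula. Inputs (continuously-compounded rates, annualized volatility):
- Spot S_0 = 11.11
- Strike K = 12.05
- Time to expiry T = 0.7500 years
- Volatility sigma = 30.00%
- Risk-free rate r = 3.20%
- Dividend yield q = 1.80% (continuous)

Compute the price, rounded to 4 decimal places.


Answer: Price = 1.6190

Derivation:
d1 = (ln(S/K) + (r - q + 0.5*sigma^2) * T) / (sigma * sqrt(T)) = -0.14229396
d2 = d1 - sigma * sqrt(T) = -0.40210159
exp(-rT) = 0.97628571; exp(-qT) = 0.98659072
P = K * exp(-rT) * N(-d2) - S_0 * exp(-qT) * N(-d1)
N(-d1) = 0.55657609; N(-d2) = 0.65619537
P = 12.0500 * 0.97628571 * 0.65619537 - 11.1100 * 0.98659072 * 0.55657609 = 1.6190


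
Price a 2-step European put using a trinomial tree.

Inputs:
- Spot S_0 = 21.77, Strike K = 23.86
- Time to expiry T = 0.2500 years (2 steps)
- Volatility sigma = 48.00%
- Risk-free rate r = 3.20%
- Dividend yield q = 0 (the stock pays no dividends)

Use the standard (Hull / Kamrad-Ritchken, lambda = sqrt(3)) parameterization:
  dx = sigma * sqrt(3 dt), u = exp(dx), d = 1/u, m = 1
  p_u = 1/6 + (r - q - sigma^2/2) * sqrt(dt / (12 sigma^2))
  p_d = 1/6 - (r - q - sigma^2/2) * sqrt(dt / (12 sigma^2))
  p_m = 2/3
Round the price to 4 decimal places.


dt = T/N = 0.125000; dx = sigma*sqrt(3*dt) = 0.293939
u = exp(dx) = 1.341702; d = 1/u = 0.745322
p_u = 0.148976, p_m = 0.666667, p_d = 0.184357
Discount per step: exp(-r*dt) = 0.996008
Stock lattice S(k, j) with j the centered position index:
  k=0: S(0,+0) = 21.7700
  k=1: S(1,-1) = 16.2257; S(1,+0) = 21.7700; S(1,+1) = 29.2088
  k=2: S(2,-2) = 12.0933; S(2,-1) = 16.2257; S(2,+0) = 21.7700; S(2,+1) = 29.2088; S(2,+2) = 39.1896
Terminal payoffs V(N, j) = max(K - S_T, 0):
  V(2,-2) = 11.766655; V(2,-1) = 7.634337; V(2,+0) = 2.090000; V(2,+1) = 0.000000; V(2,+2) = 0.000000
Backward induction: V(k, j) = exp(-r*dt) * [p_u * V(k+1, j+1) + p_m * V(k+1, j) + p_d * V(k+1, j-1)]
  V(1,-1) = exp(-r*dt) * [p_u*2.090000 + p_m*7.634337 + p_d*11.766655] = 7.539968
  V(1,+0) = exp(-r*dt) * [p_u*0.000000 + p_m*2.090000 + p_d*7.634337] = 2.789599
  V(1,+1) = exp(-r*dt) * [p_u*0.000000 + p_m*0.000000 + p_d*2.090000] = 0.383769
  V(0,+0) = exp(-r*dt) * [p_u*0.383769 + p_m*2.789599 + p_d*7.539968] = 3.293753

Answer: Price = V(0,0) = 3.2938


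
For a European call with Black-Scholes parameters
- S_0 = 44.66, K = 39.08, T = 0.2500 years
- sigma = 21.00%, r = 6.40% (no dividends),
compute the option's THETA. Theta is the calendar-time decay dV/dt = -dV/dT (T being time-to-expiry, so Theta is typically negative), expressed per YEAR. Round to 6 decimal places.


Answer: Theta = -3.510596

Derivation:
d1 = 1.4759992308; d2 = 1.3709992308
phi(d1) = 0.1342266624; exp(-qT) = 1.0000000000; exp(-rT) = 0.9841273201
Theta = -S*exp(-qT)*phi(d1)*sigma/(2*sqrt(T)) - r*K*exp(-rT)*N(d2) + q*S*exp(-qT)*N(d1)
N(d1) = 0.9300279506; N(d2) = 0.9148124021; sqrt(T) = 0.5000000000
Term 1 = -44.6600 * 1.0000000000 * 0.1342266624 * 0.2100 / (2 * 0.5000000000) = -1.2588581760
Term 2 = -0.0640 * 39.0800 * 0.9841273201 * 0.9148124021 = -2.2517380211
Term 3 = 0 (no dividend yield, q = 0)
Theta = -1.2588581760 + (-2.2517380211) + (0.0000000000) = -3.510596


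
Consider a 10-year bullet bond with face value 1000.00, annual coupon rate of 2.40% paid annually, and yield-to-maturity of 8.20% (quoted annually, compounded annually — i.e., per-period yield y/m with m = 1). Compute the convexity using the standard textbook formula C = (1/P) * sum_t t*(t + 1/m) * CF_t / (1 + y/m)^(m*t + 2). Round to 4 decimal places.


Coupon per period c = face * coupon_rate / m = 24.000000
Periods per year m = 1; per-period yield y/m = 0.082000
Number of cashflows N = 10
Cashflows (t years, CF_t, discount factor 1/(1+y/m)^(m*t), PV):
  t = 1.0000: CF_t = 24.000000, DF = 0.924214, PV = 22.181146
  t = 2.0000: CF_t = 24.000000, DF = 0.854172, PV = 20.500135
  t = 3.0000: CF_t = 24.000000, DF = 0.789438, PV = 18.946520
  t = 4.0000: CF_t = 24.000000, DF = 0.729610, PV = 17.510647
  t = 5.0000: CF_t = 24.000000, DF = 0.674316, PV = 16.183593
  t = 6.0000: CF_t = 24.000000, DF = 0.623213, PV = 14.957110
  t = 7.0000: CF_t = 24.000000, DF = 0.575982, PV = 13.823576
  t = 8.0000: CF_t = 24.000000, DF = 0.532331, PV = 12.775949
  t = 9.0000: CF_t = 24.000000, DF = 0.491988, PV = 11.807716
  t = 10.0000: CF_t = 1024.000000, DF = 0.454703, PV = 465.615414
Price P = sum_t PV_t = 614.301806
Convexity numerator sum_t t*(t + 1/m) * CF_t / (1+y/m)^(m*t + 2):
  t = 1.0000: term = 37.893041
  t = 2.0000: term = 105.063883
  t = 3.0000: term = 194.203112
  t = 4.0000: term = 299.142193
  t = 5.0000: term = 414.707291
  t = 6.0000: term = 536.589841
  t = 7.0000: term = 661.232090
  t = 8.0000: term = 785.726011
  t = 9.0000: term = 907.724135
  t = 10.0000: term = 43748.736278
Convexity = (1/P) * sum = 47691.017874 / 614.301806 = 77.634507

Answer: Convexity = 77.6345


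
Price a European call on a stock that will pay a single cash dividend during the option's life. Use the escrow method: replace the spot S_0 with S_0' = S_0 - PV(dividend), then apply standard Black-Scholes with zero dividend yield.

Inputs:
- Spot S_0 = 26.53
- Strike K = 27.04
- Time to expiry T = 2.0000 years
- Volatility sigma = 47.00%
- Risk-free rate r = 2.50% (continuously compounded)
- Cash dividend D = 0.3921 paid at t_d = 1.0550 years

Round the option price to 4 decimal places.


Answer: Price = 6.9680

Derivation:
PV(D) = D * exp(-r * t_d) = 0.3921 * 0.97396978 = 0.38189355
S_0' = S_0 - PV(D) = 26.5300 - 0.38189355 = 26.14810645
d1 = (ln(S_0'/K) + (r + sigma^2/2)*T) / (sigma*sqrt(T)) = 0.35710326
d2 = d1 - sigma*sqrt(T) = -0.30757712
exp(-rT) = 0.95122942
N(d1) = 0.63949275; N(d2) = 0.37920207
C = S_0' * N(d1) - K * exp(-rT) * N(d2) = 26.14810645 * 0.63949275 - 27.0400 * 0.95122942 * 0.37920207 = 6.9680


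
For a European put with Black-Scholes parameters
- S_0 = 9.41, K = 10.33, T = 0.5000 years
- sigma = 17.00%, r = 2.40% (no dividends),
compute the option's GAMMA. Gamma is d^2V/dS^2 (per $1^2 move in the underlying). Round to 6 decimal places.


Answer: Gamma = 0.291726

Derivation:
d1 = -0.6160508069; d2 = -0.7362589597
phi(d1) = 0.3299883819; exp(-qT) = 1.0000000000; exp(-rT) = 0.9880717129
Gamma = exp(-qT) * phi(d1) / (S * sigma * sqrt(T)) = 1.0000000000 * 0.3299883819 / (9.4100 * 0.1700 * 0.7071067812) = 0.291726


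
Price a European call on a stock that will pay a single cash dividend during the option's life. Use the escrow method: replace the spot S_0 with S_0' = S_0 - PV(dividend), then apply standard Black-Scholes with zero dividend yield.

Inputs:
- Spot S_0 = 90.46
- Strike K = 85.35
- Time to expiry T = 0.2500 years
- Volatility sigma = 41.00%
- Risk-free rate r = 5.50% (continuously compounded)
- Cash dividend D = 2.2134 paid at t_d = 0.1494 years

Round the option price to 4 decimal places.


PV(D) = D * exp(-r * t_d) = 2.2134 * 0.99181667 = 2.19528701
S_0' = S_0 - PV(D) = 90.4600 - 2.19528701 = 88.26471299
d1 = (ln(S_0'/K) + (r + sigma^2/2)*T) / (sigma*sqrt(T)) = 0.33337782
d2 = d1 - sigma*sqrt(T) = 0.12837782
exp(-rT) = 0.98634410
N(d1) = 0.63057545; N(d2) = 0.55107501
C = S_0' * N(d1) - K * exp(-rT) * N(d2) = 88.26471299 * 0.63057545 - 85.3500 * 0.98634410 * 0.55107501 = 9.2656

Answer: Price = 9.2656


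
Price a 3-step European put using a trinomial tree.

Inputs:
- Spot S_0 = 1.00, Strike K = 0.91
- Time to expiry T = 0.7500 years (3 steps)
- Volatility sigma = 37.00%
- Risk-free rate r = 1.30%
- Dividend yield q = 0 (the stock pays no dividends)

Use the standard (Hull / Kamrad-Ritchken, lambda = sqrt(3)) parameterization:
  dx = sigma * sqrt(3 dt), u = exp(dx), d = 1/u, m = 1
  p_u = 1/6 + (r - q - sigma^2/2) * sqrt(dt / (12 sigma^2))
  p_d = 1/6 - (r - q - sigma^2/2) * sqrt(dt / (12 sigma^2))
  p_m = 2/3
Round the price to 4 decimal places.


dt = T/N = 0.250000; dx = sigma*sqrt(3*dt) = 0.320429
u = exp(dx) = 1.377719; d = 1/u = 0.725837
p_u = 0.145036, p_m = 0.666667, p_d = 0.188298
Discount per step: exp(-r*dt) = 0.996755
Stock lattice S(k, j) with j the centered position index:
  k=0: S(0,+0) = 1.0000
  k=1: S(1,-1) = 0.7258; S(1,+0) = 1.0000; S(1,+1) = 1.3777
  k=2: S(2,-2) = 0.5268; S(2,-1) = 0.7258; S(2,+0) = 1.0000; S(2,+1) = 1.3777; S(2,+2) = 1.8981
  k=3: S(3,-3) = 0.3824; S(3,-2) = 0.5268; S(3,-1) = 0.7258; S(3,+0) = 1.0000; S(3,+1) = 1.3777; S(3,+2) = 1.8981; S(3,+3) = 2.6151
Terminal payoffs V(N, j) = max(K - S_T, 0):
  V(3,-3) = 0.527600; V(3,-2) = 0.383160; V(3,-1) = 0.184163; V(3,+0) = 0.000000; V(3,+1) = 0.000000; V(3,+2) = 0.000000; V(3,+3) = 0.000000
Backward induction: V(k, j) = exp(-r*dt) * [p_u * V(k+1, j+1) + p_m * V(k+1, j) + p_d * V(k+1, j-1)]
  V(2,-2) = exp(-r*dt) * [p_u*0.184163 + p_m*0.383160 + p_d*0.527600] = 0.380258
  V(2,-1) = exp(-r*dt) * [p_u*0.000000 + p_m*0.184163 + p_d*0.383160] = 0.194291
  V(2,+0) = exp(-r*dt) * [p_u*0.000000 + p_m*0.000000 + p_d*0.184163] = 0.034565
  V(2,+1) = exp(-r*dt) * [p_u*0.000000 + p_m*0.000000 + p_d*0.000000] = 0.000000
  V(2,+2) = exp(-r*dt) * [p_u*0.000000 + p_m*0.000000 + p_d*0.000000] = 0.000000
  V(1,-1) = exp(-r*dt) * [p_u*0.034565 + p_m*0.194291 + p_d*0.380258] = 0.205473
  V(1,+0) = exp(-r*dt) * [p_u*0.000000 + p_m*0.034565 + p_d*0.194291] = 0.059434
  V(1,+1) = exp(-r*dt) * [p_u*0.000000 + p_m*0.000000 + p_d*0.034565] = 0.006487
  V(0,+0) = exp(-r*dt) * [p_u*0.006487 + p_m*0.059434 + p_d*0.205473] = 0.078997

Answer: Price = V(0,0) = 0.0790


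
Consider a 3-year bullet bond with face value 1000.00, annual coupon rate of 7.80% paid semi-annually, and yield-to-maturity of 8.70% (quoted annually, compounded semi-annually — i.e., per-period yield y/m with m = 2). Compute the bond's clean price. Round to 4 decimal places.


Answer: Price = 976.6768

Derivation:
Coupon per period c = face * coupon_rate / m = 39.000000
Periods per year m = 2; per-period yield y/m = 0.043500
Number of cashflows N = 6
Cashflows (t years, CF_t, discount factor 1/(1+y/m)^(m*t), PV):
  t = 0.5000: CF_t = 39.000000, DF = 0.958313, PV = 37.374221
  t = 1.0000: CF_t = 39.000000, DF = 0.918365, PV = 35.816216
  t = 1.5000: CF_t = 39.000000, DF = 0.880081, PV = 34.323159
  t = 2.0000: CF_t = 39.000000, DF = 0.843393, PV = 32.892342
  t = 2.5000: CF_t = 39.000000, DF = 0.808235, PV = 31.521171
  t = 3.0000: CF_t = 1039.000000, DF = 0.774543, PV = 804.749707
Price P = sum_t PV_t = 976.676815


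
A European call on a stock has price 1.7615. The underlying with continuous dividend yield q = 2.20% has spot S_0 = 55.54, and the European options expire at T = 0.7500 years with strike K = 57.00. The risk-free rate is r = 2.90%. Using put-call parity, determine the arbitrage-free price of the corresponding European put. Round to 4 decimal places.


Answer: Put price = 2.9040

Derivation:
Put-call parity: C - P = S_0 * exp(-qT) - K * exp(-rT).
S_0 * exp(-qT) = 55.5400 * 0.98363538 = 54.63110897
K * exp(-rT) = 57.0000 * 0.97848483 = 55.77363506
P = C - S*exp(-qT) + K*exp(-rT)
P = 1.7615 - 54.63110897 + 55.77363506 = 2.9040


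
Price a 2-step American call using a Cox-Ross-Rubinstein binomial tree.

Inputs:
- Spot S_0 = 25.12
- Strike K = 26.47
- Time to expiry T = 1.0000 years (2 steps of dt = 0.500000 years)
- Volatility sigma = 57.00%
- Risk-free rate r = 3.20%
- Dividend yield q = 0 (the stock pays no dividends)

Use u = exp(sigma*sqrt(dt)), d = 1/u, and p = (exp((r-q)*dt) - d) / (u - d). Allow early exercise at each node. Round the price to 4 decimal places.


Answer: Price = V(0,0) = 5.0887

Derivation:
dt = T/N = 0.500000
u = exp(sigma*sqrt(dt)) = 1.496383; d = 1/u = 0.668278
p = (exp((r-q)*dt) - d) / (u - d) = 0.420056
Discount per step: exp(-r*dt) = 0.984127
Stock lattice S(k, i) with i counting down-moves:
  k=0: S(0,0) = 25.1200
  k=1: S(1,0) = 37.5891; S(1,1) = 16.7871
  k=2: S(2,0) = 56.2478; S(2,1) = 25.1200; S(2,2) = 11.2185
Terminal payoffs V(N, i) = max(S_T - K, 0):
  V(2,0) = 29.777752; V(2,1) = 0.000000; V(2,2) = 0.000000
Backward induction: V(k, i) = exp(-r*dt) * [p * V(k+1, i) + (1-p) * V(k+1, i+1)]; then take max(V_cont, immediate exercise) for American.
  V(1,0) = exp(-r*dt) * [p*29.777752 + (1-p)*0.000000] = 12.309788; exercise = 11.119141; V(1,0) = max -> 12.309788
  V(1,1) = exp(-r*dt) * [p*0.000000 + (1-p)*0.000000] = 0.000000; exercise = 0.000000; V(1,1) = max -> 0.000000
  V(0,0) = exp(-r*dt) * [p*12.309788 + (1-p)*0.000000] = 5.088728; exercise = 0.000000; V(0,0) = max -> 5.088728


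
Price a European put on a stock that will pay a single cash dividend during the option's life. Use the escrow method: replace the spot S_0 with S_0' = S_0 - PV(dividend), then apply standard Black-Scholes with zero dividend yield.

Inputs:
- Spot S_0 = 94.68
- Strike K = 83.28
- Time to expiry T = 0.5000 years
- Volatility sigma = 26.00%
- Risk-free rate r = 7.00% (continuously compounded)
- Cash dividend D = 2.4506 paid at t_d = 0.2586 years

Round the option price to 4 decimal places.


PV(D) = D * exp(-r * t_d) = 2.4506 * 0.98206086 = 2.40663834
S_0' = S_0 - PV(D) = 94.6800 - 2.40663834 = 92.27336166
d1 = (ln(S_0'/K) + (r + sigma^2/2)*T) / (sigma*sqrt(T)) = 0.84008131
d2 = d1 - sigma*sqrt(T) = 0.65623355
exp(-rT) = 0.96560542
N(-d1) = 0.20043140; N(-d2) = 0.25583693
P = K * exp(-rT) * N(-d2) - S_0' * N(-d1) = 83.2800 * 0.96560542 * 0.25583693 - 92.27336166 * 0.20043140 = 2.0788

Answer: Price = 2.0788


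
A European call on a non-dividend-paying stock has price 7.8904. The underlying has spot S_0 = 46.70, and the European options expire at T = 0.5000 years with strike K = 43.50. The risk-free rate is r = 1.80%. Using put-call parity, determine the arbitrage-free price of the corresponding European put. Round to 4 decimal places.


Put-call parity: C - P = S_0 * exp(-qT) - K * exp(-rT).
S_0 * exp(-qT) = 46.7000 * 1.00000000 = 46.70000000
K * exp(-rT) = 43.5000 * 0.99104038 = 43.11025648
P = C - S*exp(-qT) + K*exp(-rT)
P = 7.8904 - 46.70000000 + 43.11025648 = 4.3007

Answer: Put price = 4.3007


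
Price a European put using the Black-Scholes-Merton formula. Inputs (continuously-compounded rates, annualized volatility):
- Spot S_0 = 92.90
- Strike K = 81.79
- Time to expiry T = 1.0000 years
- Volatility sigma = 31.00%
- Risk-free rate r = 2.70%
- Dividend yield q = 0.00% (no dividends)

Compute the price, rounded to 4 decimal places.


d1 = (ln(S/K) + (r - q + 0.5*sigma^2) * T) / (sigma * sqrt(T)) = 0.65296342
d2 = d1 - sigma * sqrt(T) = 0.34296342
exp(-rT) = 0.97336124; exp(-qT) = 1.00000000
P = K * exp(-rT) * N(-d2) - S_0 * exp(-qT) * N(-d1)
N(-d1) = 0.25688993; N(-d2) = 0.36581299
P = 81.7900 * 0.97336124 * 0.36581299 - 92.9000 * 1.00000000 * 0.25688993 = 5.2577

Answer: Price = 5.2577


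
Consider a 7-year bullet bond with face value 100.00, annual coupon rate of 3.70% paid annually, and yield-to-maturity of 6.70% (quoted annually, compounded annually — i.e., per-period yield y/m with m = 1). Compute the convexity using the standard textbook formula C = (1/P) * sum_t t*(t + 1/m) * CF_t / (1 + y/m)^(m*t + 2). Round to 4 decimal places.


Answer: Convexity = 41.9312

Derivation:
Coupon per period c = face * coupon_rate / m = 3.700000
Periods per year m = 1; per-period yield y/m = 0.067000
Number of cashflows N = 7
Cashflows (t years, CF_t, discount factor 1/(1+y/m)^(m*t), PV):
  t = 1.0000: CF_t = 3.700000, DF = 0.937207, PV = 3.467666
  t = 2.0000: CF_t = 3.700000, DF = 0.878357, PV = 3.249922
  t = 3.0000: CF_t = 3.700000, DF = 0.823203, PV = 3.045850
  t = 4.0000: CF_t = 3.700000, DF = 0.771511, PV = 2.854592
  t = 5.0000: CF_t = 3.700000, DF = 0.723066, PV = 2.675344
  t = 6.0000: CF_t = 3.700000, DF = 0.677663, PV = 2.507351
  t = 7.0000: CF_t = 103.700000, DF = 0.635110, PV = 65.860924
Price P = sum_t PV_t = 83.661649
Convexity numerator sum_t t*(t + 1/m) * CF_t / (1+y/m)^(m*t + 2):
  t = 1.0000: term = 6.091699
  t = 2.0000: term = 17.127552
  t = 3.0000: term = 32.104128
  t = 4.0000: term = 50.147028
  t = 5.0000: term = 70.497228
  t = 6.0000: term = 92.498706
  t = 7.0000: term = 3239.567315
Convexity = (1/P) * sum = 3508.033657 / 83.661649 = 41.931204


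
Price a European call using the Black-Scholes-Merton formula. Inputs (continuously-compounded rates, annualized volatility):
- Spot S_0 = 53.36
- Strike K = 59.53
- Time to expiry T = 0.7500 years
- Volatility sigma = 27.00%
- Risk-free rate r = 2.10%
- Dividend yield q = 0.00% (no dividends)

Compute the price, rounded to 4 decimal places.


Answer: Price = 3.0005

Derivation:
d1 = (ln(S/K) + (r - q + 0.5*sigma^2) * T) / (sigma * sqrt(T)) = -0.28367779
d2 = d1 - sigma * sqrt(T) = -0.51750464
exp(-rT) = 0.98437338; exp(-qT) = 1.00000000
C = S_0 * exp(-qT) * N(d1) - K * exp(-rT) * N(d2)
N(d1) = 0.38832866; N(d2) = 0.30240196
C = 53.3600 * 1.00000000 * 0.38832866 - 59.5300 * 0.98437338 * 0.30240196 = 3.0005


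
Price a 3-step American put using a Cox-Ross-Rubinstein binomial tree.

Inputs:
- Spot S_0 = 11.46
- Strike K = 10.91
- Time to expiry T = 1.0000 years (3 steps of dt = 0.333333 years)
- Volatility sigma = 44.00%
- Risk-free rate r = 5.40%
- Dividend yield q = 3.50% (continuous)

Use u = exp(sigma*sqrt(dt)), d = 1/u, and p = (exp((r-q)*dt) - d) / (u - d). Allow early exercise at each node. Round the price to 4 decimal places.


dt = T/N = 0.333333
u = exp(sigma*sqrt(dt)) = 1.289216; d = 1/u = 0.775665
p = (exp((r-q)*dt) - d) / (u - d) = 0.449202
Discount per step: exp(-r*dt) = 0.982161
Stock lattice S(k, i) with i counting down-moves:
  k=0: S(0,0) = 11.4600
  k=1: S(1,0) = 14.7744; S(1,1) = 8.8891
  k=2: S(2,0) = 19.0474; S(2,1) = 11.4600; S(2,2) = 6.8950
  k=3: S(3,0) = 24.5562; S(3,1) = 14.7744; S(3,2) = 8.8891; S(3,3) = 5.3482
Terminal payoffs V(N, i) = max(K - S_T, 0):
  V(3,0) = 0.000000; V(3,1) = 0.000000; V(3,2) = 2.020875; V(3,3) = 5.561798
Backward induction: V(k, i) = exp(-r*dt) * [p * V(k+1, i) + (1-p) * V(k+1, i+1)]; then take max(V_cont, immediate exercise) for American.
  V(2,0) = exp(-r*dt) * [p*0.000000 + (1-p)*0.000000] = 0.000000; exercise = 0.000000; V(2,0) = max -> 0.000000
  V(2,1) = exp(-r*dt) * [p*0.000000 + (1-p)*2.020875] = 1.093237; exercise = 0.000000; V(2,1) = max -> 1.093237
  V(2,2) = exp(-r*dt) * [p*2.020875 + (1-p)*5.561798] = 3.900365; exercise = 4.015014; V(2,2) = max -> 4.015014
  V(1,0) = exp(-r*dt) * [p*0.000000 + (1-p)*1.093237] = 0.591410; exercise = 0.000000; V(1,0) = max -> 0.591410
  V(1,1) = exp(-r*dt) * [p*1.093237 + (1-p)*4.015014] = 2.654334; exercise = 2.020875; V(1,1) = max -> 2.654334
  V(0,0) = exp(-r*dt) * [p*0.591410 + (1-p)*2.654334] = 1.696844; exercise = 0.000000; V(0,0) = max -> 1.696844

Answer: Price = V(0,0) = 1.6968


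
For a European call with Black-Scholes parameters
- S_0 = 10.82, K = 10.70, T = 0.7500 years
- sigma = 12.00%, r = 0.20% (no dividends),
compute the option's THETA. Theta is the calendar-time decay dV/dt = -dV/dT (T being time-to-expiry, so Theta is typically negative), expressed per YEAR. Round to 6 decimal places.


Answer: Theta = -0.305860

Derivation:
d1 = 0.1737105697; d2 = 0.0697875212
phi(d1) = 0.3929683463; exp(-qT) = 1.0000000000; exp(-rT) = 0.9985011244
Theta = -S*exp(-qT)*phi(d1)*sigma/(2*sqrt(T)) - r*K*exp(-rT)*N(d2) + q*S*exp(-qT)*N(d1)
N(d1) = 0.5689535348; N(d2) = 0.5278186102; sqrt(T) = 0.8660254038
Term 1 = -10.8200 * 1.0000000000 * 0.3929683463 * 0.1200 / (2 * 0.8660254038) = -0.2945814861
Term 2 = -0.0020 * 10.7000 * 0.9985011244 * 0.5278186102 = -0.0112783880
Term 3 = 0 (no dividend yield, q = 0)
Theta = -0.2945814861 + (-0.0112783880) + (0.0000000000) = -0.305860


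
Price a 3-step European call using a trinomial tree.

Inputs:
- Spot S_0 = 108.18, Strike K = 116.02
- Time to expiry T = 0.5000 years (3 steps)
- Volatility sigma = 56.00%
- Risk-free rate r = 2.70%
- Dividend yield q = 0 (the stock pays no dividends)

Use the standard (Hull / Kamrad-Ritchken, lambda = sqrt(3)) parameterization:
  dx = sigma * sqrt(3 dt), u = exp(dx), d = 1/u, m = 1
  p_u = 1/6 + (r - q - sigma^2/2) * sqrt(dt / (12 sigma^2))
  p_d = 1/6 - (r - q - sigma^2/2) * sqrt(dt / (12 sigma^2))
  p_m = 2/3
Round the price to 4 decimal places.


dt = T/N = 0.166667; dx = sigma*sqrt(3*dt) = 0.395980
u = exp(dx) = 1.485839; d = 1/u = 0.673020
p_u = 0.139350, p_m = 0.666667, p_d = 0.193983
Discount per step: exp(-r*dt) = 0.995510
Stock lattice S(k, j) with j the centered position index:
  k=0: S(0,+0) = 108.1800
  k=1: S(1,-1) = 72.8073; S(1,+0) = 108.1800; S(1,+1) = 160.7381
  k=2: S(2,-2) = 49.0008; S(2,-1) = 72.8073; S(2,+0) = 108.1800; S(2,+1) = 160.7381; S(2,+2) = 238.8310
  k=3: S(3,-3) = 32.9785; S(3,-2) = 49.0008; S(3,-1) = 72.8073; S(3,+0) = 108.1800; S(3,+1) = 160.7381; S(3,+2) = 238.8310; S(3,+3) = 354.8645
Terminal payoffs V(N, j) = max(S_T - K, 0):
  V(3,-3) = 0.000000; V(3,-2) = 0.000000; V(3,-1) = 0.000000; V(3,+0) = 0.000000; V(3,+1) = 44.718095; V(3,+2) = 122.810979; V(3,+3) = 238.844455
Backward induction: V(k, j) = exp(-r*dt) * [p_u * V(k+1, j+1) + p_m * V(k+1, j) + p_d * V(k+1, j-1)]
  V(2,-2) = exp(-r*dt) * [p_u*0.000000 + p_m*0.000000 + p_d*0.000000] = 0.000000
  V(2,-1) = exp(-r*dt) * [p_u*0.000000 + p_m*0.000000 + p_d*0.000000] = 0.000000
  V(2,+0) = exp(-r*dt) * [p_u*44.718095 + p_m*0.000000 + p_d*0.000000] = 6.203508
  V(2,+1) = exp(-r*dt) * [p_u*122.810979 + p_m*44.718095 + p_d*0.000000] = 46.715138
  V(2,+2) = exp(-r*dt) * [p_u*238.844455 + p_m*122.810979 + p_d*44.718095] = 123.275625
  V(1,-1) = exp(-r*dt) * [p_u*6.203508 + p_m*0.000000 + p_d*0.000000] = 0.860580
  V(1,+0) = exp(-r*dt) * [p_u*46.715138 + p_m*6.203508 + p_d*0.000000] = 10.597651
  V(1,+1) = exp(-r*dt) * [p_u*123.275625 + p_m*46.715138 + p_d*6.203508] = 49.302951
  V(0,+0) = exp(-r*dt) * [p_u*49.302951 + p_m*10.597651 + p_d*0.860580] = 14.039109

Answer: Price = V(0,0) = 14.0391


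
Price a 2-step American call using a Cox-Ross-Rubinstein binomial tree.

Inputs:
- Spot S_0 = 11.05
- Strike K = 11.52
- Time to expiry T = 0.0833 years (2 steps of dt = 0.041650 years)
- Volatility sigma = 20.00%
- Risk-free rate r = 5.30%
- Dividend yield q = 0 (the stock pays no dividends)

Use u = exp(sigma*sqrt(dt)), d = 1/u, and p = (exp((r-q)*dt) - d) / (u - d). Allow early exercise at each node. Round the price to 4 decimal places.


dt = T/N = 0.041650
u = exp(sigma*sqrt(dt)) = 1.041661; d = 1/u = 0.960005
p = (exp((r-q)*dt) - d) / (u - d) = 0.516861
Discount per step: exp(-r*dt) = 0.997795
Stock lattice S(k, i) with i counting down-moves:
  k=0: S(0,0) = 11.0500
  k=1: S(1,0) = 11.5104; S(1,1) = 10.6081
  k=2: S(2,0) = 11.9899; S(2,1) = 11.0500; S(2,2) = 10.1838
Terminal payoffs V(N, i) = max(S_T - K, 0):
  V(2,0) = 0.469890; V(2,1) = 0.000000; V(2,2) = 0.000000
Backward induction: V(k, i) = exp(-r*dt) * [p * V(k+1, i) + (1-p) * V(k+1, i+1)]; then take max(V_cont, immediate exercise) for American.
  V(1,0) = exp(-r*dt) * [p*0.469890 + (1-p)*0.000000] = 0.242332; exercise = 0.000000; V(1,0) = max -> 0.242332
  V(1,1) = exp(-r*dt) * [p*0.000000 + (1-p)*0.000000] = 0.000000; exercise = 0.000000; V(1,1) = max -> 0.000000
  V(0,0) = exp(-r*dt) * [p*0.242332 + (1-p)*0.000000] = 0.124976; exercise = 0.000000; V(0,0) = max -> 0.124976

Answer: Price = V(0,0) = 0.1250


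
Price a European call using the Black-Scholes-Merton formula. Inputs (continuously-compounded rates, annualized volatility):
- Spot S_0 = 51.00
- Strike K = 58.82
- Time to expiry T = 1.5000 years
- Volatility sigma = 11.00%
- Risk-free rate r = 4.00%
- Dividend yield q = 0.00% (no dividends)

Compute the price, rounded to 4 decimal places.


Answer: Price = 1.1800

Derivation:
d1 = (ln(S/K) + (r - q + 0.5*sigma^2) * T) / (sigma * sqrt(T)) = -0.54617164
d2 = d1 - sigma * sqrt(T) = -0.68089357
exp(-rT) = 0.94176453; exp(-qT) = 1.00000000
C = S_0 * exp(-qT) * N(d1) - K * exp(-rT) * N(d2)
N(d1) = 0.29247398; N(d2) = 0.24796942
C = 51.0000 * 1.00000000 * 0.29247398 - 58.8200 * 0.94176453 * 0.24796942 = 1.1800


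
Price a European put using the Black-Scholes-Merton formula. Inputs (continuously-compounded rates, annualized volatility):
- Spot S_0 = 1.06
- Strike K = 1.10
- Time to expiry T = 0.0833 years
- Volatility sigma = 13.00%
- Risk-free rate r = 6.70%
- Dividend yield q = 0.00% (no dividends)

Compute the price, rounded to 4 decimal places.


d1 = (ln(S/K) + (r - q + 0.5*sigma^2) * T) / (sigma * sqrt(T)) = -0.81972475
d2 = d1 - sigma * sqrt(T) = -0.85724501
exp(-rT) = 0.99443445; exp(-qT) = 1.00000000
P = K * exp(-rT) * N(-d2) - S_0 * exp(-qT) * N(-d1)
N(-d1) = 0.79381348; N(-d2) = 0.80434525
P = 1.1000 * 0.99443445 * 0.80434525 - 1.0600 * 1.00000000 * 0.79381348 = 0.0384

Answer: Price = 0.0384


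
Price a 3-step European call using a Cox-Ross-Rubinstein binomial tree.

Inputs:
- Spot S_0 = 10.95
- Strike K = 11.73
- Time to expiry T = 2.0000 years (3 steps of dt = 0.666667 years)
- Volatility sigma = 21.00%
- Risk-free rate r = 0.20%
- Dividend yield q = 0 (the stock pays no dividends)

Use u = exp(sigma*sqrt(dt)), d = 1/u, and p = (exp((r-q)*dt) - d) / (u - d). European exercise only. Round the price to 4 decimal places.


dt = T/N = 0.666667
u = exp(sigma*sqrt(dt)) = 1.187042; d = 1/u = 0.842430
p = (exp((r-q)*dt) - d) / (u - d) = 0.461110
Discount per step: exp(-r*dt) = 0.998668
Stock lattice S(k, i) with i counting down-moves:
  k=0: S(0,0) = 10.9500
  k=1: S(1,0) = 12.9981; S(1,1) = 9.2246
  k=2: S(2,0) = 15.4293; S(2,1) = 10.9500; S(2,2) = 7.7711
  k=3: S(3,0) = 18.3152; S(3,1) = 12.9981; S(3,2) = 9.2246; S(3,3) = 6.5466
Terminal payoffs V(N, i) = max(S_T - K, 0):
  V(3,0) = 6.585218; V(3,1) = 1.268107; V(3,2) = 0.000000; V(3,3) = 0.000000
Backward induction: V(k, i) = exp(-r*dt) * [p * V(k+1, i) + (1-p) * V(k+1, i+1)].
  V(2,0) = exp(-r*dt) * [p*6.585218 + (1-p)*1.268107] = 3.714925
  V(2,1) = exp(-r*dt) * [p*1.268107 + (1-p)*0.000000] = 0.583958
  V(2,2) = exp(-r*dt) * [p*0.000000 + (1-p)*0.000000] = 0.000000
  V(1,0) = exp(-r*dt) * [p*3.714925 + (1-p)*0.583958] = 2.024978
  V(1,1) = exp(-r*dt) * [p*0.583958 + (1-p)*0.000000] = 0.268910
  V(0,0) = exp(-r*dt) * [p*2.024978 + (1-p)*0.268910] = 1.077214

Answer: Price = V(0,0) = 1.0772


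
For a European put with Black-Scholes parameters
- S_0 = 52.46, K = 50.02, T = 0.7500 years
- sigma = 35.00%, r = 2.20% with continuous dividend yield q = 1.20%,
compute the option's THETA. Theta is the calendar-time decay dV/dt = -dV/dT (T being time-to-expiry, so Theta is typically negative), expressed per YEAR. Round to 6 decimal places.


Answer: Theta = -3.666906

Derivation:
d1 = 0.3334298395; d2 = 0.0303209482
phi(d1) = 0.3773710862; exp(-qT) = 0.9910403788; exp(-rT) = 0.9836353794
Theta = -S*exp(-qT)*phi(d1)*sigma/(2*sqrt(T)) + r*K*exp(-rT)*N(-d2) - q*S*exp(-qT)*N(-d1)
N(-d1) = 0.3694049210; N(-d2) = 0.4879055450; sqrt(T) = 0.8660254038
Term 1 = -52.4600 * 0.9910403788 * 0.3773710862 * 0.3500 / (2 * 0.8660254038) = -3.9645662068
Term 2 = 0.0220 * 50.0200 * 0.9836353794 * 0.4879055450 = 0.5281244368
Term 3 = -0.0120 * 52.4600 * 0.9910403788 * 0.3694049210 = -0.2304642458
Theta = -3.9645662068 + (0.5281244368) + (-0.2304642458) = -3.666906


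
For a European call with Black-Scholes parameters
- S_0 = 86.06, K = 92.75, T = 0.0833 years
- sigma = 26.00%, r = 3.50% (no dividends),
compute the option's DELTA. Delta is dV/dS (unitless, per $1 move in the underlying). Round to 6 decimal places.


Answer: Delta = 0.178457

Derivation:
d1 = -0.9212613649; d2 = -0.9963018873
phi(d1) = 0.2609830583; exp(-qT) = 1.0000000000; exp(-rT) = 0.9970887459
N(d1) = 0.1784569935
Delta = exp(-qT) * N(d1) = 1.0000000000 * 0.1784569935 = 0.178457


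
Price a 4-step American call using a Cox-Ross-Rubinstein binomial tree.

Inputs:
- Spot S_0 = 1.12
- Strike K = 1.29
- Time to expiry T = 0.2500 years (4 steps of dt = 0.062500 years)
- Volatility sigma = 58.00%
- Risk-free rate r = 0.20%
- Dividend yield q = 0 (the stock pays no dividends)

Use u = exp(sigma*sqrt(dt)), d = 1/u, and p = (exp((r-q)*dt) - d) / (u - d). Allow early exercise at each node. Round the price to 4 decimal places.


Answer: Price = V(0,0) = 0.0773

Derivation:
dt = T/N = 0.062500
u = exp(sigma*sqrt(dt)) = 1.156040; d = 1/u = 0.865022
p = (exp((r-q)*dt) - d) / (u - d) = 0.464243
Discount per step: exp(-r*dt) = 0.999875
Stock lattice S(k, i) with i counting down-moves:
  k=0: S(0,0) = 1.1200
  k=1: S(1,0) = 1.2948; S(1,1) = 0.9688
  k=2: S(2,0) = 1.4968; S(2,1) = 1.1200; S(2,2) = 0.8381
  k=3: S(3,0) = 1.7304; S(3,1) = 1.2948; S(3,2) = 0.9688; S(3,3) = 0.7249
  k=4: S(4,0) = 2.0004; S(4,1) = 1.4968; S(4,2) = 1.1200; S(4,3) = 0.8381; S(4,4) = 0.6271
Terminal payoffs V(N, i) = max(S_T - K, 0):
  V(4,0) = 0.710363; V(4,1) = 0.206799; V(4,2) = 0.000000; V(4,3) = 0.000000; V(4,4) = 0.000000
Backward induction: V(k, i) = exp(-r*dt) * [p * V(k+1, i) + (1-p) * V(k+1, i+1)]; then take max(V_cont, immediate exercise) for American.
  V(3,0) = exp(-r*dt) * [p*0.710363 + (1-p)*0.206799] = 0.440520; exercise = 0.440359; V(3,0) = max -> 0.440520
  V(3,1) = exp(-r*dt) * [p*0.206799 + (1-p)*0.000000] = 0.095993; exercise = 0.004764; V(3,1) = max -> 0.095993
  V(3,2) = exp(-r*dt) * [p*0.000000 + (1-p)*0.000000] = 0.000000; exercise = 0.000000; V(3,2) = max -> 0.000000
  V(3,3) = exp(-r*dt) * [p*0.000000 + (1-p)*0.000000] = 0.000000; exercise = 0.000000; V(3,3) = max -> 0.000000
  V(2,0) = exp(-r*dt) * [p*0.440520 + (1-p)*0.095993] = 0.255905; exercise = 0.206799; V(2,0) = max -> 0.255905
  V(2,1) = exp(-r*dt) * [p*0.095993 + (1-p)*0.000000] = 0.044558; exercise = 0.000000; V(2,1) = max -> 0.044558
  V(2,2) = exp(-r*dt) * [p*0.000000 + (1-p)*0.000000] = 0.000000; exercise = 0.000000; V(2,2) = max -> 0.000000
  V(1,0) = exp(-r*dt) * [p*0.255905 + (1-p)*0.044558] = 0.142657; exercise = 0.004764; V(1,0) = max -> 0.142657
  V(1,1) = exp(-r*dt) * [p*0.044558 + (1-p)*0.000000] = 0.020683; exercise = 0.000000; V(1,1) = max -> 0.020683
  V(0,0) = exp(-r*dt) * [p*0.142657 + (1-p)*0.020683] = 0.077299; exercise = 0.000000; V(0,0) = max -> 0.077299


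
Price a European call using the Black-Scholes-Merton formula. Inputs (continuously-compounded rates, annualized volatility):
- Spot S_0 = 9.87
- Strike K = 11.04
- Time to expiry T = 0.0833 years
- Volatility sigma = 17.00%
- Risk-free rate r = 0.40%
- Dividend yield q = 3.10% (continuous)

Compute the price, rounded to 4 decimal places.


d1 = (ln(S/K) + (r - q + 0.5*sigma^2) * T) / (sigma * sqrt(T)) = -2.30450834
d2 = d1 - sigma * sqrt(T) = -2.35357330
exp(-rT) = 0.99966686; exp(-qT) = 0.99742103
C = S_0 * exp(-qT) * N(d1) - K * exp(-rT) * N(d2)
N(d1) = 0.01059706; N(d2) = 0.00929697
C = 9.8700 * 0.99742103 * 0.01059706 - 11.0400 * 0.99966686 * 0.00929697 = 0.0017

Answer: Price = 0.0017


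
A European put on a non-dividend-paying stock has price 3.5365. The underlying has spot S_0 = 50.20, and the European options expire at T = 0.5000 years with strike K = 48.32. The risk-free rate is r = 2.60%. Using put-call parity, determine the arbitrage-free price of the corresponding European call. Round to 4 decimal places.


Answer: Call price = 6.0406

Derivation:
Put-call parity: C - P = S_0 * exp(-qT) - K * exp(-rT).
S_0 * exp(-qT) = 50.2000 * 1.00000000 = 50.20000000
K * exp(-rT) = 48.3200 * 0.98708414 = 47.69590540
C = P + S*exp(-qT) - K*exp(-rT)
C = 3.5365 + 50.20000000 - 47.69590540 = 6.0406


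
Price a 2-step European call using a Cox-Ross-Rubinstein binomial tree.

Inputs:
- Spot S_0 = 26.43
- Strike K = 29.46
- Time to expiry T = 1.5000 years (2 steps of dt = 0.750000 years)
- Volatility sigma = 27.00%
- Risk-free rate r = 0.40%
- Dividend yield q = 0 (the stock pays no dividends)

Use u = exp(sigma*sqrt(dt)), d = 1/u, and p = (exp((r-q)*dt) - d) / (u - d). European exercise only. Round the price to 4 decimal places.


dt = T/N = 0.750000
u = exp(sigma*sqrt(dt)) = 1.263426; d = 1/u = 0.791499
p = (exp((r-q)*dt) - d) / (u - d) = 0.448175
Discount per step: exp(-r*dt) = 0.997004
Stock lattice S(k, i) with i counting down-moves:
  k=0: S(0,0) = 26.4300
  k=1: S(1,0) = 33.3923; S(1,1) = 20.9193
  k=2: S(2,0) = 42.1887; S(2,1) = 26.4300; S(2,2) = 16.5576
Terminal payoffs V(N, i) = max(S_T - K, 0):
  V(2,0) = 12.728744; V(2,1) = 0.000000; V(2,2) = 0.000000
Backward induction: V(k, i) = exp(-r*dt) * [p * V(k+1, i) + (1-p) * V(k+1, i+1)].
  V(1,0) = exp(-r*dt) * [p*12.728744 + (1-p)*0.000000] = 5.687612
  V(1,1) = exp(-r*dt) * [p*0.000000 + (1-p)*0.000000] = 0.000000
  V(0,0) = exp(-r*dt) * [p*5.687612 + (1-p)*0.000000] = 2.541408

Answer: Price = V(0,0) = 2.5414


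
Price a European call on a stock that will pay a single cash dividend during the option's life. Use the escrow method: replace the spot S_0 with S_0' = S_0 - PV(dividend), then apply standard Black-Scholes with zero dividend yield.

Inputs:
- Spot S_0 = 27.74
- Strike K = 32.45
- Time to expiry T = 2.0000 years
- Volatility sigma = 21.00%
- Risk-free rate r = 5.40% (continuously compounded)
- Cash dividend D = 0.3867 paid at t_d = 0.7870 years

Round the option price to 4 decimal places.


PV(D) = D * exp(-r * t_d) = 0.3867 * 0.95839238 = 0.37061033
S_0' = S_0 - PV(D) = 27.7400 - 0.37061033 = 27.36938967
d1 = (ln(S_0'/K) + (r + sigma^2/2)*T) / (sigma*sqrt(T)) = -0.06119915
d2 = d1 - sigma*sqrt(T) = -0.35818400
exp(-rT) = 0.89762760
N(d1) = 0.47560030; N(d2) = 0.36010281
C = S_0' * N(d1) - K * exp(-rT) * N(d2) = 27.36938967 * 0.47560030 - 32.4500 * 0.89762760 * 0.36010281 = 2.5278

Answer: Price = 2.5278


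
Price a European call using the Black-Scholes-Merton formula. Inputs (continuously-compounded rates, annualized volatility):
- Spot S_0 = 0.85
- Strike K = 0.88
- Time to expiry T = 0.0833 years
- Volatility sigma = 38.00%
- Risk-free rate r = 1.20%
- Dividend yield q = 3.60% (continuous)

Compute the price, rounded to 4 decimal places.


d1 = (ln(S/K) + (r - q + 0.5*sigma^2) * T) / (sigma * sqrt(T)) = -0.27964994
d2 = d1 - sigma * sqrt(T) = -0.38932455
exp(-rT) = 0.99900090; exp(-qT) = 0.99700569
C = S_0 * exp(-qT) * N(d1) - K * exp(-rT) * N(d2)
N(d1) = 0.38987304; N(d2) = 0.34851804
C = 0.8500 * 0.99700569 * 0.38987304 - 0.8800 * 0.99900090 * 0.34851804 = 0.0240

Answer: Price = 0.0240


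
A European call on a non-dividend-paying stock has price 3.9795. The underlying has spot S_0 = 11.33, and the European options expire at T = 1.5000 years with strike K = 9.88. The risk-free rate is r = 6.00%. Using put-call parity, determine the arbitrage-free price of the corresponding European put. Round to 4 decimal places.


Put-call parity: C - P = S_0 * exp(-qT) - K * exp(-rT).
S_0 * exp(-qT) = 11.3300 * 1.00000000 = 11.33000000
K * exp(-rT) = 9.8800 * 0.91393119 = 9.02964011
P = C - S*exp(-qT) + K*exp(-rT)
P = 3.9795 - 11.33000000 + 9.02964011 = 1.6791

Answer: Put price = 1.6791


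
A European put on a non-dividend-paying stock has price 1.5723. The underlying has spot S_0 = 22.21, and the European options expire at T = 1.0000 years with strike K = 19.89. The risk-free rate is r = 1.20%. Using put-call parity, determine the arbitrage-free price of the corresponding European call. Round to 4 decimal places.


Answer: Call price = 4.1296

Derivation:
Put-call parity: C - P = S_0 * exp(-qT) - K * exp(-rT).
S_0 * exp(-qT) = 22.2100 * 1.00000000 = 22.21000000
K * exp(-rT) = 19.8900 * 0.98807171 = 19.65274637
C = P + S*exp(-qT) - K*exp(-rT)
C = 1.5723 + 22.21000000 - 19.65274637 = 4.1296


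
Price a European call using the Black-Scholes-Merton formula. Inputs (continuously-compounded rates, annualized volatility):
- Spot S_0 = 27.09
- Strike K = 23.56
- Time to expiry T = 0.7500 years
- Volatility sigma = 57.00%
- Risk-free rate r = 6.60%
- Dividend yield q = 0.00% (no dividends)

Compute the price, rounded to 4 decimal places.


d1 = (ln(S/K) + (r - q + 0.5*sigma^2) * T) / (sigma * sqrt(T)) = 0.62992317
d2 = d1 - sigma * sqrt(T) = 0.13628869
exp(-rT) = 0.95170516; exp(-qT) = 1.00000000
C = S_0 * exp(-qT) * N(d1) - K * exp(-rT) * N(d2)
N(d1) = 0.73562757; N(d2) = 0.55420347
C = 27.0900 * 1.00000000 * 0.73562757 - 23.5600 * 0.95170516 * 0.55420347 = 7.5017

Answer: Price = 7.5017


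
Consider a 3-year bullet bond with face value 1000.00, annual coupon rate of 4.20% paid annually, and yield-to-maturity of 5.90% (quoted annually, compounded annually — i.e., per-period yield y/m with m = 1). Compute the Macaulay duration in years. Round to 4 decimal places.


Coupon per period c = face * coupon_rate / m = 42.000000
Periods per year m = 1; per-period yield y/m = 0.059000
Number of cashflows N = 3
Cashflows (t years, CF_t, discount factor 1/(1+y/m)^(m*t), PV):
  t = 1.0000: CF_t = 42.000000, DF = 0.944287, PV = 39.660057
  t = 2.0000: CF_t = 42.000000, DF = 0.891678, PV = 37.450478
  t = 3.0000: CF_t = 1042.000000, DF = 0.842000, PV = 877.364057
Price P = sum_t PV_t = 954.474592
Macaulay numerator sum_t t * PV_t:
  t * PV_t at t = 1.0000: 39.660057
  t * PV_t at t = 2.0000: 74.900957
  t * PV_t at t = 3.0000: 2632.092171
Macaulay duration D = (sum_t t * PV_t) / P = 2746.653184 / 954.474592 = 2.877660

Answer: Macaulay duration = 2.8777 years


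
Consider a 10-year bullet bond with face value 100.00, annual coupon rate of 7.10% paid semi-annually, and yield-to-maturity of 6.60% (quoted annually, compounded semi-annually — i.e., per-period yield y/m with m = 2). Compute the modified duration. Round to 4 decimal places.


Coupon per period c = face * coupon_rate / m = 3.550000
Periods per year m = 2; per-period yield y/m = 0.033000
Number of cashflows N = 20
Cashflows (t years, CF_t, discount factor 1/(1+y/m)^(m*t), PV):
  t = 0.5000: CF_t = 3.550000, DF = 0.968054, PV = 3.436592
  t = 1.0000: CF_t = 3.550000, DF = 0.937129, PV = 3.326808
  t = 1.5000: CF_t = 3.550000, DF = 0.907192, PV = 3.220530
  t = 2.0000: CF_t = 3.550000, DF = 0.878211, PV = 3.117648
  t = 2.5000: CF_t = 3.550000, DF = 0.850156, PV = 3.018052
  t = 3.0000: CF_t = 3.550000, DF = 0.822997, PV = 2.921638
  t = 3.5000: CF_t = 3.550000, DF = 0.796705, PV = 2.828304
  t = 4.0000: CF_t = 3.550000, DF = 0.771254, PV = 2.737952
  t = 4.5000: CF_t = 3.550000, DF = 0.746616, PV = 2.650486
  t = 5.0000: CF_t = 3.550000, DF = 0.722764, PV = 2.565814
  t = 5.5000: CF_t = 3.550000, DF = 0.699675, PV = 2.483847
  t = 6.0000: CF_t = 3.550000, DF = 0.677323, PV = 2.404498
  t = 6.5000: CF_t = 3.550000, DF = 0.655686, PV = 2.327685
  t = 7.0000: CF_t = 3.550000, DF = 0.634739, PV = 2.253325
  t = 7.5000: CF_t = 3.550000, DF = 0.614462, PV = 2.181341
  t = 8.0000: CF_t = 3.550000, DF = 0.594833, PV = 2.111656
  t = 8.5000: CF_t = 3.550000, DF = 0.575830, PV = 2.044198
  t = 9.0000: CF_t = 3.550000, DF = 0.557435, PV = 1.978894
  t = 9.5000: CF_t = 3.550000, DF = 0.539627, PV = 1.915677
  t = 10.0000: CF_t = 103.550000, DF = 0.522388, PV = 54.093324
Price P = sum_t PV_t = 103.618269
First compute Macaulay numerator sum_t t * PV_t:
  t * PV_t at t = 0.5000: 1.718296
  t * PV_t at t = 1.0000: 3.326808
  t * PV_t at t = 1.5000: 4.830795
  t * PV_t at t = 2.0000: 6.235296
  t * PV_t at t = 2.5000: 7.545130
  t * PV_t at t = 3.0000: 8.764914
  t * PV_t at t = 3.5000: 9.899064
  t * PV_t at t = 4.0000: 10.951807
  t * PV_t at t = 4.5000: 11.927185
  t * PV_t at t = 5.0000: 12.829069
  t * PV_t at t = 5.5000: 13.661158
  t * PV_t at t = 6.0000: 14.426990
  t * PV_t at t = 6.5000: 15.129951
  t * PV_t at t = 7.0000: 15.773276
  t * PV_t at t = 7.5000: 16.360056
  t * PV_t at t = 8.0000: 16.893249
  t * PV_t at t = 8.5000: 17.375680
  t * PV_t at t = 9.0000: 17.810047
  t * PV_t at t = 9.5000: 18.198930
  t * PV_t at t = 10.0000: 540.933244
Macaulay duration D = 764.590948 / 103.618269 = 7.378920
Modified duration = D / (1 + y/m) = 7.378920 / (1 + 0.033000) = 7.143195

Answer: Modified duration = 7.1432


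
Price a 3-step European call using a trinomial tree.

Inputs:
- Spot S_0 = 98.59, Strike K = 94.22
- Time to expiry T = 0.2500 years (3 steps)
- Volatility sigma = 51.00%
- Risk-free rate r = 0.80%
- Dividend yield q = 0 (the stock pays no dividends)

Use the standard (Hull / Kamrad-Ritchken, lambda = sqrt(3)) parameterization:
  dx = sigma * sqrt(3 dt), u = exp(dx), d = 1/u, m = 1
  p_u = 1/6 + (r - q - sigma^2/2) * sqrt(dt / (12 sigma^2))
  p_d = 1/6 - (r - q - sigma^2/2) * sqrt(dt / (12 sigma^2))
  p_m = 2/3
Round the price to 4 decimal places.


dt = T/N = 0.083333; dx = sigma*sqrt(3*dt) = 0.255000
u = exp(dx) = 1.290462; d = 1/u = 0.774916
p_u = 0.146724, p_m = 0.666667, p_d = 0.186609
Discount per step: exp(-r*dt) = 0.999334
Stock lattice S(k, j) with j the centered position index:
  k=0: S(0,+0) = 98.5900
  k=1: S(1,-1) = 76.3990; S(1,+0) = 98.5900; S(1,+1) = 127.2266
  k=2: S(2,-2) = 59.2029; S(2,-1) = 76.3990; S(2,+0) = 98.5900; S(2,+1) = 127.2266; S(2,+2) = 164.1811
  k=3: S(3,-3) = 45.8773; S(3,-2) = 59.2029; S(3,-1) = 76.3990; S(3,+0) = 98.5900; S(3,+1) = 127.2266; S(3,+2) = 164.1811; S(3,+3) = 211.8694
Terminal payoffs V(N, j) = max(S_T - K, 0):
  V(3,-3) = 0.000000; V(3,-2) = 0.000000; V(3,-1) = 0.000000; V(3,+0) = 4.370000; V(3,+1) = 33.006611; V(3,+2) = 69.961059; V(3,+3) = 117.649355
Backward induction: V(k, j) = exp(-r*dt) * [p_u * V(k+1, j+1) + p_m * V(k+1, j) + p_d * V(k+1, j-1)]
  V(2,-2) = exp(-r*dt) * [p_u*0.000000 + p_m*0.000000 + p_d*0.000000] = 0.000000
  V(2,-1) = exp(-r*dt) * [p_u*4.370000 + p_m*0.000000 + p_d*0.000000] = 0.640756
  V(2,+0) = exp(-r*dt) * [p_u*33.006611 + p_m*4.370000 + p_d*0.000000] = 7.751022
  V(2,+1) = exp(-r*dt) * [p_u*69.961059 + p_m*33.006611 + p_d*4.370000] = 33.062798
  V(2,+2) = exp(-r*dt) * [p_u*117.649355 + p_m*69.961059 + p_d*33.006611] = 70.015327
  V(1,-1) = exp(-r*dt) * [p_u*7.751022 + p_m*0.640756 + p_d*0.000000] = 1.563388
  V(1,+0) = exp(-r*dt) * [p_u*33.062798 + p_m*7.751022 + p_d*0.640756] = 10.131264
  V(1,+1) = exp(-r*dt) * [p_u*70.015327 + p_m*33.062798 + p_d*7.751022] = 33.738698
  V(0,+0) = exp(-r*dt) * [p_u*33.738698 + p_m*10.131264 + p_d*1.563388] = 11.988196

Answer: Price = V(0,0) = 11.9882
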